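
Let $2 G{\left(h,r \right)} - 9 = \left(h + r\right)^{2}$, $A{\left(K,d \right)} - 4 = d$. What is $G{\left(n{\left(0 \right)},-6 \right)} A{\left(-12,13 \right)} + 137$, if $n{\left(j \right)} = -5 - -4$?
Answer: $630$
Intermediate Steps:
$A{\left(K,d \right)} = 4 + d$
$n{\left(j \right)} = -1$ ($n{\left(j \right)} = -5 + 4 = -1$)
$G{\left(h,r \right)} = \frac{9}{2} + \frac{\left(h + r\right)^{2}}{2}$
$G{\left(n{\left(0 \right)},-6 \right)} A{\left(-12,13 \right)} + 137 = \left(\frac{9}{2} + \frac{\left(-1 - 6\right)^{2}}{2}\right) \left(4 + 13\right) + 137 = \left(\frac{9}{2} + \frac{\left(-7\right)^{2}}{2}\right) 17 + 137 = \left(\frac{9}{2} + \frac{1}{2} \cdot 49\right) 17 + 137 = \left(\frac{9}{2} + \frac{49}{2}\right) 17 + 137 = 29 \cdot 17 + 137 = 493 + 137 = 630$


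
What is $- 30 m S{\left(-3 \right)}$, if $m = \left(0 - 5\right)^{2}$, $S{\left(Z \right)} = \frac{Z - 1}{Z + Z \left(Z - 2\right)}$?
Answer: $250$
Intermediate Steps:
$S{\left(Z \right)} = \frac{-1 + Z}{Z + Z \left(-2 + Z\right)}$
$m = 25$ ($m = \left(-5\right)^{2} = 25$)
$- 30 m S{\left(-3 \right)} = \frac{\left(-30\right) 25}{-3} = \left(-750\right) \left(- \frac{1}{3}\right) = 250$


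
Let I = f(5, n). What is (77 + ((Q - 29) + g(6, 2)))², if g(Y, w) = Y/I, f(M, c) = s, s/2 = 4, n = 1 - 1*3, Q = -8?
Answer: 26569/16 ≈ 1660.6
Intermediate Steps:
n = -2 (n = 1 - 3 = -2)
s = 8 (s = 2*4 = 8)
f(M, c) = 8
I = 8
g(Y, w) = Y/8
(77 + ((Q - 29) + g(6, 2)))² = (77 + ((-8 - 29) + (⅛)*6))² = (77 + (-37 + ¾))² = (77 - 145/4)² = (163/4)² = 26569/16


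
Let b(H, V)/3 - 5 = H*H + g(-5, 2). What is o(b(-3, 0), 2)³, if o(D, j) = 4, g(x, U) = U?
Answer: 64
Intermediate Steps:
b(H, V) = 21 + 3*H² (b(H, V) = 15 + 3*(H*H + 2) = 15 + 3*(H² + 2) = 15 + 3*(2 + H²) = 15 + (6 + 3*H²) = 21 + 3*H²)
o(b(-3, 0), 2)³ = 4³ = 64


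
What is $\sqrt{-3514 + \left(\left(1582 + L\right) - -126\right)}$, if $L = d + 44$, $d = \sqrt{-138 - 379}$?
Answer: $\sqrt{-1762 + i \sqrt{517}} \approx 0.2708 + 41.977 i$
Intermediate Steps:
$d = i \sqrt{517}$ ($d = \sqrt{-517} = i \sqrt{517} \approx 22.738 i$)
$L = 44 + i \sqrt{517}$ ($L = i \sqrt{517} + 44 = 44 + i \sqrt{517} \approx 44.0 + 22.738 i$)
$\sqrt{-3514 + \left(\left(1582 + L\right) - -126\right)} = \sqrt{-3514 + \left(\left(1582 + \left(44 + i \sqrt{517}\right)\right) - -126\right)} = \sqrt{-3514 + \left(\left(1626 + i \sqrt{517}\right) + 126\right)} = \sqrt{-3514 + \left(1752 + i \sqrt{517}\right)} = \sqrt{-1762 + i \sqrt{517}}$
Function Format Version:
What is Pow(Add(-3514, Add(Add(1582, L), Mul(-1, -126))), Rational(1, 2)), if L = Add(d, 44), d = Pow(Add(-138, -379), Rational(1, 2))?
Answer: Pow(Add(-1762, Mul(I, Pow(517, Rational(1, 2)))), Rational(1, 2)) ≈ Add(0.2708, Mul(41.977, I))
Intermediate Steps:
d = Mul(I, Pow(517, Rational(1, 2))) (d = Pow(-517, Rational(1, 2)) = Mul(I, Pow(517, Rational(1, 2))) ≈ Mul(22.738, I))
L = Add(44, Mul(I, Pow(517, Rational(1, 2)))) (L = Add(Mul(I, Pow(517, Rational(1, 2))), 44) = Add(44, Mul(I, Pow(517, Rational(1, 2)))) ≈ Add(44.000, Mul(22.738, I)))
Pow(Add(-3514, Add(Add(1582, L), Mul(-1, -126))), Rational(1, 2)) = Pow(Add(-3514, Add(Add(1582, Add(44, Mul(I, Pow(517, Rational(1, 2))))), Mul(-1, -126))), Rational(1, 2)) = Pow(Add(-3514, Add(Add(1626, Mul(I, Pow(517, Rational(1, 2)))), 126)), Rational(1, 2)) = Pow(Add(-3514, Add(1752, Mul(I, Pow(517, Rational(1, 2))))), Rational(1, 2)) = Pow(Add(-1762, Mul(I, Pow(517, Rational(1, 2)))), Rational(1, 2))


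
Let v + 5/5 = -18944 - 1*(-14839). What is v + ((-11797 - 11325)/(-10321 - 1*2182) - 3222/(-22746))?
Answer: -194525402925/47398873 ≈ -4104.0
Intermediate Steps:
v = -4106 (v = -1 + (-18944 - 1*(-14839)) = -1 + (-18944 + 14839) = -1 - 4105 = -4106)
v + ((-11797 - 11325)/(-10321 - 1*2182) - 3222/(-22746)) = -4106 + ((-11797 - 11325)/(-10321 - 1*2182) - 3222/(-22746)) = -4106 + (-23122/(-10321 - 2182) - 3222*(-1/22746)) = -4106 + (-23122/(-12503) + 537/3791) = -4106 + (-23122*(-1/12503) + 537/3791) = -4106 + (23122/12503 + 537/3791) = -4106 + 94369613/47398873 = -194525402925/47398873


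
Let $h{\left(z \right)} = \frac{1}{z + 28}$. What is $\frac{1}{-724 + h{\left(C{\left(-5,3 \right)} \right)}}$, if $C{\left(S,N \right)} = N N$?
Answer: $- \frac{37}{26787} \approx -0.0013813$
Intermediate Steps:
$C{\left(S,N \right)} = N^{2}$
$h{\left(z \right)} = \frac{1}{28 + z}$
$\frac{1}{-724 + h{\left(C{\left(-5,3 \right)} \right)}} = \frac{1}{-724 + \frac{1}{28 + 3^{2}}} = \frac{1}{-724 + \frac{1}{28 + 9}} = \frac{1}{-724 + \frac{1}{37}} = \frac{1}{- \frac{26787}{37}} = - \frac{37}{26787}$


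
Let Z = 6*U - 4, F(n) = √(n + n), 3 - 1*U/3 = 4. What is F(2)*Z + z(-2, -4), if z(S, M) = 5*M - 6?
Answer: -70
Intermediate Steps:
U = -3 (U = 9 - 3*4 = 9 - 12 = -3)
F(n) = √2*√n (F(n) = √(2*n) = √2*√n)
Z = -22 (Z = 6*(-3) - 4 = -18 - 4 = -22)
z(S, M) = -6 + 5*M
F(2)*Z + z(-2, -4) = (√2*√2)*(-22) + (-6 + 5*(-4)) = 2*(-22) + (-6 - 20) = -44 - 26 = -70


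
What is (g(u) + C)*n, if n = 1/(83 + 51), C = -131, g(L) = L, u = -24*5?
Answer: -251/134 ≈ -1.8731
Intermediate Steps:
u = -120 (u = -4*30 = -120)
n = 1/134 ≈ 0.0074627
(g(u) + C)*n = (-120 - 131)*(1/134) = -251*1/134 = -251/134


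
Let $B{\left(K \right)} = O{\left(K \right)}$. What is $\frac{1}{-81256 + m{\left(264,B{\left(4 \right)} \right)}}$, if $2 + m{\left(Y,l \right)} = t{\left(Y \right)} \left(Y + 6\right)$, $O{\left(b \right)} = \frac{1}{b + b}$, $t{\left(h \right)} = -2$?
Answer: $- \frac{1}{81798} \approx -1.2225 \cdot 10^{-5}$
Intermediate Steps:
$O{\left(b \right)} = \frac{1}{2 b}$
$B{\left(K \right)} = \frac{1}{2 K}$
$m{\left(Y,l \right)} = -14 - 2 Y$ ($m{\left(Y,l \right)} = -2 - 2 \left(Y + 6\right) = -2 - 2 \left(6 + Y\right) = -2 - \left(12 + 2 Y\right) = -14 - 2 Y$)
$\frac{1}{-81256 + m{\left(264,B{\left(4 \right)} \right)}} = \frac{1}{-81256 - 542} = \frac{1}{-81798} = - \frac{1}{81798}$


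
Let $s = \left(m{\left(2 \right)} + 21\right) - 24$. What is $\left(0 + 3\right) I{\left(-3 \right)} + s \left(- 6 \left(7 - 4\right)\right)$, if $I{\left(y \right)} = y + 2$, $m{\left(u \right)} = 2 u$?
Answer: $-21$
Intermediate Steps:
$I{\left(y \right)} = 2 + y$
$s = 1$ ($s = \left(2 \cdot 2 + 21\right) - 24 = \left(4 + 21\right) - 24 = 25 - 24 = 1$)
$\left(0 + 3\right) I{\left(-3 \right)} + s \left(- 6 \left(7 - 4\right)\right) = \left(0 + 3\right) \left(2 - 3\right) + 1 \left(- 6 \left(7 - 4\right)\right) = 3 \left(-1\right) + 1 \left(\left(-6\right) 3\right) = -3 + 1 \left(-18\right) = -3 - 18 = -21$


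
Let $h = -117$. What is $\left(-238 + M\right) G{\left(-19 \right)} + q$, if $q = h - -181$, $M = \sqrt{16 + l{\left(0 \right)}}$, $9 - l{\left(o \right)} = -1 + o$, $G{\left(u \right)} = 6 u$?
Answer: $27196 - 114 \sqrt{26} \approx 26615.0$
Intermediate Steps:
$l{\left(o \right)} = 10 - o$ ($l{\left(o \right)} = 9 - \left(-1 + o\right) = 10 - o$)
$M = \sqrt{26}$ ($M = \sqrt{16 + \left(10 - 0\right)} = \sqrt{16 + \left(10 + 0\right)} = \sqrt{16 + 10} = \sqrt{26} \approx 5.099$)
$q = 64$ ($q = -117 - -181 = -117 + 181 = 64$)
$\left(-238 + M\right) G{\left(-19 \right)} + q = \left(-238 + \sqrt{26}\right) 6 \left(-19\right) + 64 = \left(-238 + \sqrt{26}\right) \left(-114\right) + 64 = \left(27132 - 114 \sqrt{26}\right) + 64 = 27196 - 114 \sqrt{26}$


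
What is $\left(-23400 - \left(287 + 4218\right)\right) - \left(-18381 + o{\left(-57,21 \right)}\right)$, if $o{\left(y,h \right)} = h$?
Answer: $-9545$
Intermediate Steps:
$\left(-23400 - \left(287 + 4218\right)\right) - \left(-18381 + o{\left(-57,21 \right)}\right) = \left(-23400 - \left(287 + 4218\right)\right) + \left(18381 - 21\right) = \left(-23400 - 4505\right) + \left(18381 - 21\right) = \left(-23400 - 4505\right) + 18360 = -27905 + 18360 = -9545$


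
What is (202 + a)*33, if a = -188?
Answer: 462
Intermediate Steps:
(202 + a)*33 = (202 - 188)*33 = 14*33 = 462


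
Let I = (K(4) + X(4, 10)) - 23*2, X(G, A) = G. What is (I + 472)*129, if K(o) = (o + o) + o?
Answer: 57018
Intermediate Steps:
K(o) = 3*o (K(o) = 2*o + o = 3*o)
I = -30 (I = (3*4 + 4) - 23*2 = (12 + 4) - 46 = 16 - 46 = -30)
(I + 472)*129 = (-30 + 472)*129 = 442*129 = 57018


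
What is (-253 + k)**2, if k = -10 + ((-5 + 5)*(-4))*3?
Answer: 69169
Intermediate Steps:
k = -10 (k = -10 + (0*(-4))*3 = -10 + 0*3 = -10 + 0 = -10)
(-253 + k)**2 = (-253 - 10)**2 = (-263)**2 = 69169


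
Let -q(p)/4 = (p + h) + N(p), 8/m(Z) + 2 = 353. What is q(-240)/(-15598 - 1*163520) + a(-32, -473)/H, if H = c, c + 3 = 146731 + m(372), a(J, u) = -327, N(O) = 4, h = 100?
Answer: -24287731135/4612426062624 ≈ -0.0052657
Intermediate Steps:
m(Z) = 8/351 (m(Z) = 8/(-2 + 353) = 8/351)
c = 51501536/351 (c = -3 + (146731 + 8/351) = -3 + 51502589/351 = 51501536/351 ≈ 1.4673e+5)
H = 51501536/351 ≈ 1.4673e+5
q(p) = -416 - 4*p (q(p) = -4*((p + 100) + 4) = -4*((100 + p) + 4) = -4*(104 + p) = -416 - 4*p)
q(-240)/(-15598 - 1*163520) + a(-32, -473)/H = (-416 - 4*(-240))/(-15598 - 1*163520) - 327/51501536/351 = (-416 + 960)/(-15598 - 163520) - 327*351/51501536 = 544/(-179118) - 114777/51501536 = 544*(-1/179118) - 114777/51501536 = -272/89559 - 114777/51501536 = -24287731135/4612426062624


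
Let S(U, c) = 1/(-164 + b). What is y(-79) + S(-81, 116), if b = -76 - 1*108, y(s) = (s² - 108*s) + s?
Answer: 5113511/348 ≈ 14694.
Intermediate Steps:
y(s) = s² - 107*s
b = -184 (b = -76 - 108 = -184)
S(U, c) = -1/348 (S(U, c) = 1/(-164 - 184) = 1/(-348) = -1/348)
y(-79) + S(-81, 116) = -79*(-107 - 79) - 1/348 = -79*(-186) - 1/348 = 14694 - 1/348 = 5113511/348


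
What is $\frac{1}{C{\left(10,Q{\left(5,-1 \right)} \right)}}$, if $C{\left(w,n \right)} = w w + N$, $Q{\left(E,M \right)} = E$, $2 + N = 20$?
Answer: $\frac{1}{118} \approx 0.0084746$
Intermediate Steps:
$N = 18$ ($N = -2 + 20 = 18$)
$C{\left(w,n \right)} = 18 + w^{2}$ ($C{\left(w,n \right)} = w w + 18 = w^{2} + 18 = 18 + w^{2}$)
$\frac{1}{C{\left(10,Q{\left(5,-1 \right)} \right)}} = \frac{1}{18 + 10^{2}} = \frac{1}{18 + 100} = \frac{1}{118}$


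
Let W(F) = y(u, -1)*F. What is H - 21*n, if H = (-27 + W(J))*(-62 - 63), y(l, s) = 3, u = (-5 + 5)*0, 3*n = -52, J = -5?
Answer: 5614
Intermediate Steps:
n = -52/3 (n = (⅓)*(-52) = -52/3 ≈ -17.333)
u = 0 (u = 0*0 = 0)
W(F) = 3*F
H = 5250 (H = (-27 + 3*(-5))*(-62 - 63) = (-27 - 15)*(-125) = -42*(-125) = 5250)
H - 21*n = 5250 - 21*(-52/3) = 5250 + 364 = 5614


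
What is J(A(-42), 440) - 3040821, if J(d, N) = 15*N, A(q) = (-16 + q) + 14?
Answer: -3034221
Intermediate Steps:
A(q) = -2 + q
J(A(-42), 440) - 3040821 = 15*440 - 3040821 = 6600 - 3040821 = -3034221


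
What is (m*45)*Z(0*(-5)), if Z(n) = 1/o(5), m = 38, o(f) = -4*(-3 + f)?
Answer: -855/4 ≈ -213.75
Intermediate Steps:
o(f) = 12 - 4*f
Z(n) = -⅛ (Z(n) = 1/(12 - 4*5) = 1/(12 - 20) = 1/(-8) = -⅛)
(m*45)*Z(0*(-5)) = (38*45)*(-⅛) = 1710*(-⅛) = -855/4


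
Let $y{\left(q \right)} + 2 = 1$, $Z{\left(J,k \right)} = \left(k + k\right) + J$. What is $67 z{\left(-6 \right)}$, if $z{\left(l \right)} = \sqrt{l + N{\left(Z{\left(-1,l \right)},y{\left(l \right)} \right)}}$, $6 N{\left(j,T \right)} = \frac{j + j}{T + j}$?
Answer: $\frac{67 i \sqrt{10038}}{42} \approx 159.83 i$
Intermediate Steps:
$Z{\left(J,k \right)} = J + 2 k$ ($Z{\left(J,k \right)} = 2 k + J = J + 2 k$)
$y{\left(q \right)} = -1$ ($y{\left(q \right)} = -2 + 1 = -1$)
$N{\left(j,T \right)} = \frac{j}{3 \left(T + j\right)}$ ($N{\left(j,T \right)} = \frac{\left(j + j\right) \frac{1}{T + j}}{6} = \frac{2 j \frac{1}{T + j}}{6} = \frac{j}{3 \left(T + j\right)}$)
$z{\left(l \right)} = \sqrt{l + \frac{-1 + 2 l}{3 \left(-2 + 2 l\right)}}$ ($z{\left(l \right)} = \sqrt{l + \frac{-1 + 2 l}{3 \left(-1 + \left(-1 + 2 l\right)\right)}} = \sqrt{l + \frac{-1 + 2 l}{3 \left(-2 + 2 l\right)}}$)
$67 z{\left(-6 \right)} = 67 \frac{\sqrt{6} \sqrt{\frac{-1 - -24 + 6 \left(-6\right)^{2}}{-1 - 6}}}{6} = 67 \frac{\sqrt{6} \sqrt{\frac{-1 + 24 + 6 \cdot 36}{-7}}}{6} = 67 \frac{\sqrt{6} \sqrt{- \frac{-1 + 24 + 216}{7}}}{6} = 67 \frac{\sqrt{6} \sqrt{\left(- \frac{1}{7}\right) 239}}{6} = 67 \frac{\sqrt{6} \sqrt{- \frac{239}{7}}}{6} = 67 \frac{\sqrt{6} \frac{i \sqrt{1673}}{7}}{6} = 67 \frac{i \sqrt{10038}}{42} = \frac{67 i \sqrt{10038}}{42}$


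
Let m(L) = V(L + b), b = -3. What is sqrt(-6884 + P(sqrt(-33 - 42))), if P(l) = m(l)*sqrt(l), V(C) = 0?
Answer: 2*I*sqrt(1721) ≈ 82.97*I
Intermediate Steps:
m(L) = 0
P(l) = 0 (P(l) = 0*sqrt(l) = 0)
sqrt(-6884 + P(sqrt(-33 - 42))) = sqrt(-6884 + 0) = sqrt(-6884) = 2*I*sqrt(1721)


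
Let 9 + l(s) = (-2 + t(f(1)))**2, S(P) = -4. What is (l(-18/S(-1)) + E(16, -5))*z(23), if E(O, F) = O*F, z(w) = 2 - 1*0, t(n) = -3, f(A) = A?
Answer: -128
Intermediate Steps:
z(w) = 2 (z(w) = 2 + 0 = 2)
E(O, F) = F*O
l(s) = 16 (l(s) = -9 + (-2 - 3)**2 = -9 + (-5)**2 = -9 + 25 = 16)
(l(-18/S(-1)) + E(16, -5))*z(23) = (16 - 5*16)*2 = (16 - 80)*2 = -64*2 = -128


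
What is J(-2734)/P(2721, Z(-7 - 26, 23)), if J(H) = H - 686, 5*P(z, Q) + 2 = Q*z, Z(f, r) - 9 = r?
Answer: -1710/8707 ≈ -0.19639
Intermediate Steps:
Z(f, r) = 9 + r
P(z, Q) = -2/5 + Q*z/5 (P(z, Q) = -2/5 + (Q*z)/5 = -2/5 + Q*z/5)
J(H) = -686 + H
J(-2734)/P(2721, Z(-7 - 26, 23)) = (-686 - 2734)/(-2/5 + (1/5)*(9 + 23)*2721) = -3420/(-2/5 + (1/5)*32*2721) = -3420/(-2/5 + 87072/5) = -3420/17414 = -3420*1/17414 = -1710/8707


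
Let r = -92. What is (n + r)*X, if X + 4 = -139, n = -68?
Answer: 22880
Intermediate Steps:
X = -143 (X = -4 - 139 = -143)
(n + r)*X = (-68 - 92)*(-143) = -160*(-143) = 22880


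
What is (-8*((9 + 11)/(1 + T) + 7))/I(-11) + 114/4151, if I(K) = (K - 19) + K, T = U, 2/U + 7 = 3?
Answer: 1565450/170191 ≈ 9.1982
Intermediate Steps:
U = -½ (U = 2/(-7 + 3) = 2/(-4) = 2*(-¼) = -½ ≈ -0.50000)
T = -½ ≈ -0.50000
I(K) = -19 + 2*K (I(K) = (-19 + K) + K = -19 + 2*K)
(-8*((9 + 11)/(1 + T) + 7))/I(-11) + 114/4151 = (-8*((9 + 11)/(1 - ½) + 7))/(-19 + 2*(-11)) + 114/4151 = (-8*(20/(½) + 7))/(-19 - 22) + 114*(1/4151) = -8*(20*2 + 7)/(-41) + 114/4151 = -8*(40 + 7)*(-1/41) + 114/4151 = -8*47*(-1/41) + 114/4151 = -376*(-1/41) + 114/4151 = 376/41 + 114/4151 = 1565450/170191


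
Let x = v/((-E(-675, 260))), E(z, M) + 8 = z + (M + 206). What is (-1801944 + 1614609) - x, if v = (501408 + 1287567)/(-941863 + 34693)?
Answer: -2458533090945/13123726 ≈ -1.8734e+5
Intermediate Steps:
E(z, M) = 198 + M + z (E(z, M) = -8 + (z + (M + 206)) = -8 + (z + (206 + M)) = -8 + (206 + M + z) = 198 + M + z)
v = -119265/60478 (v = 1788975/(-907170) = 1788975*(-1/907170) = -119265/60478 ≈ -1.9720)
x = -119265/13123726 (x = -119265*(-1/(198 + 260 - 675))/60478 = -119265/(60478*((-1*(-217)))) = -119265/60478/217 = -119265/60478*1/217 = -119265/13123726 ≈ -0.0090877)
(-1801944 + 1614609) - x = (-1801944 + 1614609) - 1*(-119265/13123726) = -187335 + 119265/13123726 = -2458533090945/13123726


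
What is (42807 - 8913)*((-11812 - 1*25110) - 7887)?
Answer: -1518756246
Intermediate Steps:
(42807 - 8913)*((-11812 - 1*25110) - 7887) = 33894*((-11812 - 25110) - 7887) = 33894*(-36922 - 7887) = 33894*(-44809) = -1518756246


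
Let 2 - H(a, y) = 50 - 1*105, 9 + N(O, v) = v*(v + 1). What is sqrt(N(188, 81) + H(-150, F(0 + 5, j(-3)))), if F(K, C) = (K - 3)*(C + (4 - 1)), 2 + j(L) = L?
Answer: sqrt(6690) ≈ 81.792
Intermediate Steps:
j(L) = -2 + L
N(O, v) = -9 + v*(1 + v) (N(O, v) = -9 + v*(v + 1) = -9 + v*(1 + v))
F(K, C) = (-3 + K)*(3 + C) (F(K, C) = (-3 + K)*(C + 3) = (-3 + K)*(3 + C))
H(a, y) = 57 (H(a, y) = 2 - (50 - 1*105) = 2 - (50 - 105) = 2 - 1*(-55) = 2 + 55 = 57)
sqrt(N(188, 81) + H(-150, F(0 + 5, j(-3)))) = sqrt((-9 + 81 + 81**2) + 57) = sqrt((-9 + 81 + 6561) + 57) = sqrt(6633 + 57) = sqrt(6690)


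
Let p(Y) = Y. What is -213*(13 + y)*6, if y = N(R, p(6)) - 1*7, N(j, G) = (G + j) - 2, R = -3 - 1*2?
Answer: -6390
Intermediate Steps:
R = -5 (R = -3 - 2 = -5)
N(j, G) = -2 + G + j
y = -8 (y = (-2 + 6 - 5) - 1*7 = -1 - 7 = -8)
-213*(13 + y)*6 = -213*(13 - 8)*6 = -1065*6 = -213*30 = -6390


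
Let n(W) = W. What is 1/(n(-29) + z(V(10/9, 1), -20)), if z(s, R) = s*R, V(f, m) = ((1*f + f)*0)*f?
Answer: -1/29 ≈ -0.034483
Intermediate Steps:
V(f, m) = 0 (V(f, m) = ((f + f)*0)*f = ((2*f)*0)*f = 0*f = 0)
z(s, R) = R*s
1/(n(-29) + z(V(10/9, 1), -20)) = 1/(-29 - 20*0) = 1/(-29 + 0) = 1/(-29) = -1/29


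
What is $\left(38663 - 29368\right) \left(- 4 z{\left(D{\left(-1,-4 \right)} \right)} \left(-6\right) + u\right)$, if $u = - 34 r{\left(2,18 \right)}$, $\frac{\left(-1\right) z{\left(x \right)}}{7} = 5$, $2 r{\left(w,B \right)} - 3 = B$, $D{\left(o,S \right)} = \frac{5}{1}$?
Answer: $-11126115$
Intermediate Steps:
$D{\left(o,S \right)} = 5$ ($D{\left(o,S \right)} = 5 \cdot 1 = 5$)
$r{\left(w,B \right)} = \frac{3}{2} + \frac{B}{2}$
$z{\left(x \right)} = -35$ ($z{\left(x \right)} = \left(-7\right) 5 = -35$)
$u = -357$ ($u = - 34 \left(\frac{3}{2} + \frac{1}{2} \cdot 18\right) = - 34 \left(\frac{3}{2} + 9\right) = \left(-34\right) \frac{21}{2} = -357$)
$\left(38663 - 29368\right) \left(- 4 z{\left(D{\left(-1,-4 \right)} \right)} \left(-6\right) + u\right) = \left(38663 - 29368\right) \left(\left(-4\right) \left(-35\right) \left(-6\right) - 357\right) = \left(38663 - 29368\right) \left(140 \left(-6\right) - 357\right) = \left(38663 - 29368\right) \left(-840 - 357\right) = 9295 \left(-1197\right) = -11126115$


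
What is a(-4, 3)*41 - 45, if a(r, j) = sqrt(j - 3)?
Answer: -45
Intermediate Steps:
a(r, j) = sqrt(-3 + j)
a(-4, 3)*41 - 45 = sqrt(-3 + 3)*41 - 45 = sqrt(0)*41 - 45 = 0*41 - 45 = 0 - 45 = -45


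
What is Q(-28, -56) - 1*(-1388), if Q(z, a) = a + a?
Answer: 1276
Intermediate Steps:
Q(z, a) = 2*a
Q(-28, -56) - 1*(-1388) = 2*(-56) - 1*(-1388) = -112 + 1388 = 1276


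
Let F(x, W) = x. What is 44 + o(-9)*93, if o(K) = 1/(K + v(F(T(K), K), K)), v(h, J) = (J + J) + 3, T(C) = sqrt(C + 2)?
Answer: 321/8 ≈ 40.125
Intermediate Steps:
T(C) = sqrt(2 + C)
v(h, J) = 3 + 2*J (v(h, J) = 2*J + 3 = 3 + 2*J)
o(K) = 1/(3 + 3*K) (o(K) = 1/(K + (3 + 2*K)) = 1/(3 + 3*K))
44 + o(-9)*93 = 44 + (1/(3*(1 - 9)))*93 = 44 + ((1/3)/(-8))*93 = 44 + ((1/3)*(-1/8))*93 = 44 - 1/24*93 = 44 - 31/8 = 321/8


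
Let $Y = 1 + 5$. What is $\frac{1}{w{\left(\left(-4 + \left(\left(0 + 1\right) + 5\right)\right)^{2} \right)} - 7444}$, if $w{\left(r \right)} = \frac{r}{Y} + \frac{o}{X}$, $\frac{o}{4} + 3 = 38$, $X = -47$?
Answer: $- \frac{141}{1049930} \approx -0.00013429$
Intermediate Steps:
$o = 140$ ($o = -12 + 4 \cdot 38 = -12 + 152 = 140$)
$Y = 6$
$w{\left(r \right)} = - \frac{140}{47} + \frac{r}{6}$ ($w{\left(r \right)} = \frac{r}{6} + \frac{140}{-47} = r \frac{1}{6} + 140 \left(- \frac{1}{47}\right) = \frac{r}{6} - \frac{140}{47} = - \frac{140}{47} + \frac{r}{6}$)
$\frac{1}{w{\left(\left(-4 + \left(\left(0 + 1\right) + 5\right)\right)^{2} \right)} - 7444} = \frac{1}{\left(- \frac{140}{47} + \frac{\left(-4 + \left(\left(0 + 1\right) + 5\right)\right)^{2}}{6}\right) - 7444} = \frac{1}{\left(- \frac{140}{47} + \frac{\left(-4 + \left(1 + 5\right)\right)^{2}}{6}\right) - 7444} = \frac{1}{\left(- \frac{140}{47} + \frac{\left(-4 + 6\right)^{2}}{6}\right) - 7444} = \frac{1}{\left(- \frac{140}{47} + \frac{2^{2}}{6}\right) - 7444} = \frac{1}{\left(- \frac{140}{47} + \frac{1}{6} \cdot 4\right) - 7444} = \frac{1}{\left(- \frac{140}{47} + \frac{2}{3}\right) - 7444} = \frac{1}{- \frac{326}{141} - 7444} = \frac{1}{- \frac{1049930}{141}} = - \frac{141}{1049930}$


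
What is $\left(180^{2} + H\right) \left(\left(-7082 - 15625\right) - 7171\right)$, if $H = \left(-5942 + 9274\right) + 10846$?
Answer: $-1391657484$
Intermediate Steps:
$H = 14178$ ($H = 3332 + 10846 = 14178$)
$\left(180^{2} + H\right) \left(\left(-7082 - 15625\right) - 7171\right) = \left(180^{2} + 14178\right) \left(\left(-7082 - 15625\right) - 7171\right) = \left(32400 + 14178\right) \left(-22707 - 7171\right) = 46578 \left(-29878\right) = -1391657484$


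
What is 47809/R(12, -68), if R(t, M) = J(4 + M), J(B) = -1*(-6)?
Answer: 47809/6 ≈ 7968.2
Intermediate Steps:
J(B) = 6
R(t, M) = 6
47809/R(12, -68) = 47809/6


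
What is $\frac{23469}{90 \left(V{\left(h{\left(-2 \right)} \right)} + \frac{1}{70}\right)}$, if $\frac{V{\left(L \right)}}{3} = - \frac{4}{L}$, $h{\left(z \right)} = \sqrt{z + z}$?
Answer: $\frac{54761}{529203} - \frac{7666540 i}{176401} \approx 0.10348 - 43.461 i$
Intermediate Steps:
$h{\left(z \right)} = \sqrt{2} \sqrt{z}$ ($h{\left(z \right)} = \sqrt{2 z} = \sqrt{2} \sqrt{z}$)
$V{\left(L \right)} = - \frac{12}{L}$ ($V{\left(L \right)} = 3 \left(- \frac{4}{L}\right) = - \frac{12}{L}$)
$\frac{23469}{90 \left(V{\left(h{\left(-2 \right)} \right)} + \frac{1}{70}\right)} = \frac{23469}{90 \left(- \frac{12}{\sqrt{2} \sqrt{-2}} + \frac{1}{70}\right)} = \frac{23469}{90 \left(- \frac{12}{\sqrt{2} i \sqrt{2}} + \frac{1}{70}\right)} = \frac{23469}{90 \left(- \frac{12}{2 i} + \frac{1}{70}\right)} = \frac{23469}{90 \left(- 12 \left(- \frac{i}{2}\right) + \frac{1}{70}\right)} = \frac{23469}{90 \left(6 i + \frac{1}{70}\right)} = \frac{23469}{90 \left(\frac{1}{70} + 6 i\right)} = \frac{23469}{\frac{9}{7} + 540 i} = 23469 \frac{49 \left(\frac{9}{7} - 540 i\right)}{14288481} = \frac{383327 \left(\frac{9}{7} - 540 i\right)}{4762827}$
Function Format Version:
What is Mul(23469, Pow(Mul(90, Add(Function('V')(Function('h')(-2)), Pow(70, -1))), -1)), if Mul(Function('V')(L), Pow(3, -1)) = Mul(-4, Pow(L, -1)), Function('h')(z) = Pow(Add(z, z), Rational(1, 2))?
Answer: Add(Rational(54761, 529203), Mul(Rational(-7666540, 176401), I)) ≈ Add(0.10348, Mul(-43.461, I))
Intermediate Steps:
Function('h')(z) = Mul(Pow(2, Rational(1, 2)), Pow(z, Rational(1, 2))) (Function('h')(z) = Pow(Mul(2, z), Rational(1, 2)) = Mul(Pow(2, Rational(1, 2)), Pow(z, Rational(1, 2))))
Function('V')(L) = Mul(-12, Pow(L, -1)) (Function('V')(L) = Mul(3, Mul(-4, Pow(L, -1))) = Mul(-12, Pow(L, -1)))
Mul(23469, Pow(Mul(90, Add(Function('V')(Function('h')(-2)), Pow(70, -1))), -1)) = Mul(23469, Pow(Mul(90, Add(Mul(-12, Pow(Mul(Pow(2, Rational(1, 2)), Pow(-2, Rational(1, 2))), -1)), Pow(70, -1))), -1)) = Mul(23469, Pow(Mul(90, Add(Mul(-12, Pow(Mul(Pow(2, Rational(1, 2)), Mul(I, Pow(2, Rational(1, 2)))), -1)), Rational(1, 70))), -1)) = Mul(23469, Pow(Mul(90, Add(Mul(-12, Pow(Mul(2, I), -1)), Rational(1, 70))), -1)) = Mul(23469, Pow(Mul(90, Add(Mul(-12, Mul(Rational(-1, 2), I)), Rational(1, 70))), -1)) = Mul(23469, Pow(Mul(90, Add(Mul(6, I), Rational(1, 70))), -1)) = Mul(23469, Pow(Mul(90, Add(Rational(1, 70), Mul(6, I))), -1)) = Mul(23469, Pow(Add(Rational(9, 7), Mul(540, I)), -1)) = Mul(23469, Mul(Rational(49, 14288481), Add(Rational(9, 7), Mul(-540, I)))) = Mul(Rational(383327, 4762827), Add(Rational(9, 7), Mul(-540, I)))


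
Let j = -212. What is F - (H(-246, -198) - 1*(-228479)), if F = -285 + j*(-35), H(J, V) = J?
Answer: -221098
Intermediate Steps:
F = 7135 (F = -285 - 212*(-35) = -285 + 7420 = 7135)
F - (H(-246, -198) - 1*(-228479)) = 7135 - (-246 - 1*(-228479)) = 7135 - (-246 + 228479) = 7135 - 1*228233 = 7135 - 228233 = -221098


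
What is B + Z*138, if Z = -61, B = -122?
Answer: -8540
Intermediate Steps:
B + Z*138 = -122 - 61*138 = -122 - 8418 = -8540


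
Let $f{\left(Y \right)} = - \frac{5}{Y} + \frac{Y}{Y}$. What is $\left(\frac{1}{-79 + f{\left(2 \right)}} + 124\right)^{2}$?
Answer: $\frac{398481444}{25921} \approx 15373.0$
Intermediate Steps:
$f{\left(Y \right)} = 1 - \frac{5}{Y}$ ($f{\left(Y \right)} = - \frac{5}{Y} + 1 = 1 - \frac{5}{Y}$)
$\left(\frac{1}{-79 + f{\left(2 \right)}} + 124\right)^{2} = \left(\frac{1}{-79 + \frac{-5 + 2}{2}} + 124\right)^{2} = \left(\frac{1}{-79 + \frac{1}{2} \left(-3\right)} + 124\right)^{2} = \left(\frac{1}{-79 - \frac{3}{2}} + 124\right)^{2} = \left(\frac{1}{- \frac{161}{2}} + 124\right)^{2} = \left(- \frac{2}{161} + 124\right)^{2} = \left(\frac{19962}{161}\right)^{2} = \frac{398481444}{25921}$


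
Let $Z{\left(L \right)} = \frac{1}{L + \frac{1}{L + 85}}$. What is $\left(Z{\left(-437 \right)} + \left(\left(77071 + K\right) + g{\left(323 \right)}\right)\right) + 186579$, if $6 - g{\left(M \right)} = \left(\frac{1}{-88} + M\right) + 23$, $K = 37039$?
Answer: $\frac{4065704396249}{13536600} \approx 3.0035 \cdot 10^{5}$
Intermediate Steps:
$g{\left(M \right)} = - \frac{1495}{88} - M$ ($g{\left(M \right)} = 6 - \left(\left(\frac{1}{-88} + M\right) + 23\right) = 6 - \left(\left(- \frac{1}{88} + M\right) + 23\right) = 6 - \left(\frac{2023}{88} + M\right) = - \frac{1495}{88} - M$)
$Z{\left(L \right)} = \frac{1}{L + \frac{1}{85 + L}}$
$\left(Z{\left(-437 \right)} + \left(\left(77071 + K\right) + g{\left(323 \right)}\right)\right) + 186579 = \left(\frac{85 - 437}{1 + \left(-437\right)^{2} + 85 \left(-437\right)} + \left(\left(77071 + 37039\right) - \frac{29919}{88}\right)\right) + 186579 = \left(\frac{1}{1 + 190969 - 37145} \left(-352\right) + \left(114110 - \frac{29919}{88}\right)\right) + 186579 = \left(\frac{1}{153825} \left(-352\right) + \left(114110 - \frac{29919}{88}\right)\right) + 186579 = \left(\frac{1}{153825} \left(-352\right) + \frac{10011761}{88}\right) + 186579 = \left(- \frac{352}{153825} + \frac{10011761}{88}\right) + 186579 = \frac{1540059104849}{13536600} + 186579 = \frac{4065704396249}{13536600}$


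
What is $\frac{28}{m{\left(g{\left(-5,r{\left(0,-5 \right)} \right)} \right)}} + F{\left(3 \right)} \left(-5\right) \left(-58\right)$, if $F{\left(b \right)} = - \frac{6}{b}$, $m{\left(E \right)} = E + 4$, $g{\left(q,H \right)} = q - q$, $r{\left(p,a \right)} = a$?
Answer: $-573$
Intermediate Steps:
$g{\left(q,H \right)} = 0$
$m{\left(E \right)} = 4 + E$
$\frac{28}{m{\left(g{\left(-5,r{\left(0,-5 \right)} \right)} \right)}} + F{\left(3 \right)} \left(-5\right) \left(-58\right) = \frac{28}{4 + 0} + - \frac{6}{3} \left(-5\right) \left(-58\right) = \frac{28}{4} + \left(-6\right) \frac{1}{3} \left(-5\right) \left(-58\right) = 28 \cdot \frac{1}{4} + \left(-2\right) \left(-5\right) \left(-58\right) = 7 + 10 \left(-58\right) = 7 - 580 = -573$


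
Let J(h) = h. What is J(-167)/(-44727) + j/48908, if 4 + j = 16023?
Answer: 724649449/2187508116 ≈ 0.33127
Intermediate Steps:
j = 16019 (j = -4 + 16023 = 16019)
J(-167)/(-44727) + j/48908 = -167/(-44727) + 16019/48908 = -167*(-1/44727) + 16019*(1/48908) = 167/44727 + 16019/48908 = 724649449/2187508116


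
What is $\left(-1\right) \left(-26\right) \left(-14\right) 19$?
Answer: $-6916$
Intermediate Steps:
$\left(-1\right) \left(-26\right) \left(-14\right) 19 = 26 \left(-14\right) 19 = \left(-364\right) 19 = -6916$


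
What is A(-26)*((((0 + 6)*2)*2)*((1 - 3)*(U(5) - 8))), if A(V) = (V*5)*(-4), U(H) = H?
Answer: 74880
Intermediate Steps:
A(V) = -20*V (A(V) = (5*V)*(-4) = -20*V)
A(-26)*((((0 + 6)*2)*2)*((1 - 3)*(U(5) - 8))) = (-20*(-26))*((((0 + 6)*2)*2)*((1 - 3)*(5 - 8))) = 520*(((6*2)*2)*(-2*(-3))) = 520*((12*2)*6) = 520*(24*6) = 520*144 = 74880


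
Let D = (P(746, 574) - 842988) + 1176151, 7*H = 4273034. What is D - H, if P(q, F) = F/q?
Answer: -723951080/2611 ≈ -2.7727e+5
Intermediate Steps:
H = 4273034/7 (H = (1/7)*4273034 = 4273034/7 ≈ 6.1043e+5)
D = 124270086/373 (D = (574/746 - 842988) + 1176151 = (574*(1/746) - 842988) + 1176151 = (287/373 - 842988) + 1176151 = -314434237/373 + 1176151 = 124270086/373 ≈ 3.3316e+5)
D - H = 124270086/373 - 1*4273034/7 = 124270086/373 - 4273034/7 = -723951080/2611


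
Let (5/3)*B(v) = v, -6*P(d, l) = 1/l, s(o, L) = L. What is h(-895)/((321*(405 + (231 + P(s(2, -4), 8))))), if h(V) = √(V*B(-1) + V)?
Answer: 16*I*√358/3266389 ≈ 9.2682e-5*I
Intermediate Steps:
P(d, l) = -1/(6*l)
B(v) = 3*v/5
h(V) = √10*√V/5 (h(V) = √(V*((⅗)*(-1)) + V) = √(V*(-⅗) + V) = √(-3*V/5 + V) = √(2*V/5) = √10*√V/5)
h(-895)/((321*(405 + (231 + P(s(2, -4), 8))))) = (√10*√(-895)/5)/((321*(405 + (231 - ⅙/8)))) = (√10*(I*√895)/5)/((321*(405 + (231 - ⅙*⅛)))) = (I*√358)/((321*(405 + (231 - 1/48)))) = (I*√358)/((321*(405 + 11087/48))) = (I*√358)/((321*(30527/48))) = (I*√358)/(3266389/16) = (I*√358)*(16/3266389) = 16*I*√358/3266389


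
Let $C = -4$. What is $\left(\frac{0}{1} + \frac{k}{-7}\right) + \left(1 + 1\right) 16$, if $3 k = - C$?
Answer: $\frac{668}{21} \approx 31.81$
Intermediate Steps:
$k = \frac{4}{3}$ ($k = \frac{\left(-1\right) \left(-4\right)}{3} = \frac{1}{3} \cdot 4 = \frac{4}{3} \approx 1.3333$)
$\left(\frac{0}{1} + \frac{k}{-7}\right) + \left(1 + 1\right) 16 = \left(\frac{0}{1} + \frac{4}{3 \left(-7\right)}\right) + \left(1 + 1\right) 16 = \left(0 \cdot 1 + \frac{4}{3} \left(- \frac{1}{7}\right)\right) + 2 \cdot 16 = \left(0 - \frac{4}{21}\right) + 32 = - \frac{4}{21} + 32 = \frac{668}{21}$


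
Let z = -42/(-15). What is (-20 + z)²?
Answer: 7396/25 ≈ 295.84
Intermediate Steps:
z = 14/5 (z = -42*(-1/15) = 14/5 ≈ 2.8000)
(-20 + z)² = (-20 + 14/5)² = (-86/5)² = 7396/25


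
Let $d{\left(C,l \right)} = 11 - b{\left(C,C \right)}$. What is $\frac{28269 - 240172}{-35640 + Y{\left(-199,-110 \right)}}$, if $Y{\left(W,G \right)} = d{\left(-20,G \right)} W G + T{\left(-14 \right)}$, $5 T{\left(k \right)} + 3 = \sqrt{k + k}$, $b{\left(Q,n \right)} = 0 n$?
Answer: $- \frac{1086794332705}{1052156908037} + \frac{2119030 i \sqrt{7}}{1052156908037} \approx -1.0329 + 5.3285 \cdot 10^{-6} i$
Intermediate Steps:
$b{\left(Q,n \right)} = 0$
$d{\left(C,l \right)} = 11$ ($d{\left(C,l \right)} = 11 - 0 = 11 + 0 = 11$)
$T{\left(k \right)} = - \frac{3}{5} + \frac{\sqrt{2} \sqrt{k}}{5}$ ($T{\left(k \right)} = - \frac{3}{5} + \frac{\sqrt{k + k}}{5} = - \frac{3}{5} + \frac{\sqrt{2 k}}{5} = - \frac{3}{5} + \frac{\sqrt{2} \sqrt{k}}{5}$)
$Y{\left(W,G \right)} = - \frac{3}{5} + 11 G W + \frac{2 i \sqrt{7}}{5}$ ($Y{\left(W,G \right)} = 11 W G - \left(\frac{3}{5} - \frac{\sqrt{2} \sqrt{-14}}{5}\right) = 11 G W - \left(\frac{3}{5} - \frac{\sqrt{2} i \sqrt{14}}{5}\right) = 11 G W - \left(\frac{3}{5} - \frac{2 i \sqrt{7}}{5}\right) = - \frac{3}{5} + 11 G W + \frac{2 i \sqrt{7}}{5}$)
$\frac{28269 - 240172}{-35640 + Y{\left(-199,-110 \right)}} = \frac{28269 - 240172}{-35640 + \left(- \frac{3}{5} + 11 \left(-110\right) \left(-199\right) + \frac{2 i \sqrt{7}}{5}\right)} = - \frac{211903}{-35640 + \left(- \frac{3}{5} + 240790 + \frac{2 i \sqrt{7}}{5}\right)} = - \frac{211903}{-35640 + \left(\frac{1203947}{5} + \frac{2 i \sqrt{7}}{5}\right)} = - \frac{211903}{\frac{1025747}{5} + \frac{2 i \sqrt{7}}{5}}$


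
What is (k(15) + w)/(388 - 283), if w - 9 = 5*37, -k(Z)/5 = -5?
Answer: 73/35 ≈ 2.0857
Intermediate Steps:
k(Z) = 25 (k(Z) = -5*(-5) = 25)
w = 194 (w = 9 + 5*37 = 9 + 185 = 194)
(k(15) + w)/(388 - 283) = (25 + 194)/(388 - 283) = 219/105 = 219*(1/105) = 73/35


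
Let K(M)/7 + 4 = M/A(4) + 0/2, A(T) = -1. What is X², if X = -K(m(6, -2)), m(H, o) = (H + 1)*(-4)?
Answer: 28224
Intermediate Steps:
m(H, o) = -4 - 4*H (m(H, o) = (1 + H)*(-4) = -4 - 4*H)
K(M) = -28 - 7*M (K(M) = -28 + 7*(M/(-1) + 0/2) = -28 + 7*(M*(-1) + 0*(½)) = -28 + 7*(-M + 0) = -28 + 7*(-M) = -28 - 7*M)
X = -168 (X = -(-28 - 7*(-4 - 4*6)) = -(-28 - 7*(-4 - 24)) = -(-28 - 7*(-28)) = -(-28 + 196) = -1*168 = -168)
X² = (-168)² = 28224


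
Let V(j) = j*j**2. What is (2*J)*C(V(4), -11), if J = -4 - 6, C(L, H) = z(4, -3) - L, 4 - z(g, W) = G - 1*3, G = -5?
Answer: 1040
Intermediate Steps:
z(g, W) = 12 (z(g, W) = 4 - (-5 - 1*3) = 4 - (-5 - 3) = 4 - 1*(-8) = 4 + 8 = 12)
V(j) = j**3
C(L, H) = 12 - L
J = -10
(2*J)*C(V(4), -11) = (2*(-10))*(12 - 1*4**3) = -20*(12 - 1*64) = -20*(12 - 64) = -20*(-52) = 1040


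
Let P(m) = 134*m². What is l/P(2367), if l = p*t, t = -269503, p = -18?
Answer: 269503/41708907 ≈ 0.0064615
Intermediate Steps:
l = 4851054 (l = -18*(-269503) = 4851054)
l/P(2367) = 4851054/((134*2367²)) = 4851054/((134*5602689)) = 4851054/750760326 = 4851054*(1/750760326) = 269503/41708907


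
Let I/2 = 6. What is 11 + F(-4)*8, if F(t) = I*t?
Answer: -373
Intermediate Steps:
I = 12 (I = 2*6 = 12)
F(t) = 12*t
11 + F(-4)*8 = 11 + (12*(-4))*8 = 11 - 48*8 = 11 - 384 = -373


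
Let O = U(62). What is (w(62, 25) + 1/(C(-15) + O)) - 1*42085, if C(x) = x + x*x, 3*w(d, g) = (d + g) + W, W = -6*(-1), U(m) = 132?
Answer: -14382467/342 ≈ -42054.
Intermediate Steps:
W = 6
O = 132
w(d, g) = 2 + d/3 + g/3 (w(d, g) = ((d + g) + 6)/3 = (6 + d + g)/3 = 2 + d/3 + g/3)
C(x) = x + x**2
(w(62, 25) + 1/(C(-15) + O)) - 1*42085 = ((2 + (1/3)*62 + (1/3)*25) + 1/(-15*(1 - 15) + 132)) - 1*42085 = ((2 + 62/3 + 25/3) + 1/(-15*(-14) + 132)) - 42085 = (31 + 1/(210 + 132)) - 42085 = (31 + 1/342) - 42085 = 10603/342 - 42085 = -14382467/342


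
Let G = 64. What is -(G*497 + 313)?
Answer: -32121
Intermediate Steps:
-(G*497 + 313) = -(64*497 + 313) = -(31808 + 313) = -1*32121 = -32121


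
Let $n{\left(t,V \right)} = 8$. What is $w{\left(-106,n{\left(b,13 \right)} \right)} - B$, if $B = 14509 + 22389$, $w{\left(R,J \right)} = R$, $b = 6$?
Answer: $-37004$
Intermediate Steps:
$B = 36898$
$w{\left(-106,n{\left(b,13 \right)} \right)} - B = -106 - 36898 = -37004$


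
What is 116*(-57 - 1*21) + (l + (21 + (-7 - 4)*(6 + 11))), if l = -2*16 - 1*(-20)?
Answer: -9226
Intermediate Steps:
l = -12 (l = -32 + 20 = -12)
116*(-57 - 1*21) + (l + (21 + (-7 - 4)*(6 + 11))) = 116*(-57 - 1*21) + (-12 + (21 + (-7 - 4)*(6 + 11))) = 116*(-57 - 21) + (-12 + (21 - 11*17)) = 116*(-78) + (-12 + (21 - 187)) = -9048 + (-12 - 166) = -9048 - 178 = -9226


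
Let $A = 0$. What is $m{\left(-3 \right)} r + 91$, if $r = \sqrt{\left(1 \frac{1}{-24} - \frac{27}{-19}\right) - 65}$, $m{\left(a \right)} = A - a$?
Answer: $91 + \frac{i \sqrt{3307254}}{76} \approx 91.0 + 23.929 i$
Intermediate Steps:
$m{\left(a \right)} = - a$ ($m{\left(a \right)} = 0 - a = - a$)
$r = \frac{i \sqrt{3307254}}{228}$ ($r = \sqrt{\left(1 \left(- \frac{1}{24}\right) - - \frac{27}{19}\right) - 65} = \sqrt{\left(- \frac{1}{24} + \frac{27}{19}\right) - 65} = \sqrt{\frac{629}{456} - 65} = \sqrt{- \frac{29011}{456}} = \frac{i \sqrt{3307254}}{228} \approx 7.9762 i$)
$m{\left(-3 \right)} r + 91 = \left(-1\right) \left(-3\right) \frac{i \sqrt{3307254}}{228} + 91 = 3 \frac{i \sqrt{3307254}}{228} + 91 = \frac{i \sqrt{3307254}}{76} + 91 = 91 + \frac{i \sqrt{3307254}}{76}$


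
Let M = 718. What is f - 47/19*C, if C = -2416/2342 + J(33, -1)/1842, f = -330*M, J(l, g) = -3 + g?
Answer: -4855163092490/20491329 ≈ -2.3694e+5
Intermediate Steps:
f = -236940 (f = -330*718 = -236940)
C = -1114910/1078491 (C = -2416/2342 + (-3 - 1)/1842 = -2416*1/2342 - 4*1/1842 = -1208/1171 - 2/921 = -1114910/1078491 ≈ -1.0338)
f - 47/19*C = -236940 - 47/19*(-1114910)/1078491 = -236940 - 47*(1/19)*(-1114910)/1078491 = -236940 - 47*(-1114910)/(19*1078491) = -236940 - 1*(-52400770/20491329) = -236940 + 52400770/20491329 = -4855163092490/20491329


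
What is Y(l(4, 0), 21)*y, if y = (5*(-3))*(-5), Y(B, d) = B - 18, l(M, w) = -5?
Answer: -1725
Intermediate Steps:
Y(B, d) = -18 + B
y = 75 (y = -15*(-5) = 75)
Y(l(4, 0), 21)*y = (-18 - 5)*75 = -23*75 = -1725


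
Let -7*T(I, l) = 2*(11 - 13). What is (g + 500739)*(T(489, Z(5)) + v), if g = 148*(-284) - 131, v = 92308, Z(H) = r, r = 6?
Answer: 296313468160/7 ≈ 4.2330e+10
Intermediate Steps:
Z(H) = 6
g = -42163 (g = -42032 - 131 = -42163)
T(I, l) = 4/7 (T(I, l) = -2*(11 - 13)/7 = -2*(-2)/7 = -1/7*(-4) = 4/7)
(g + 500739)*(T(489, Z(5)) + v) = (-42163 + 500739)*(4/7 + 92308) = 458576*(646160/7) = 296313468160/7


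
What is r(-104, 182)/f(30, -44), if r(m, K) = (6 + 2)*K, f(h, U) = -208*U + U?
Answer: 364/2277 ≈ 0.15986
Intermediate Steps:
f(h, U) = -207*U
r(m, K) = 8*K
r(-104, 182)/f(30, -44) = (8*182)/((-207*(-44))) = 1456/9108 = 1456*(1/9108) = 364/2277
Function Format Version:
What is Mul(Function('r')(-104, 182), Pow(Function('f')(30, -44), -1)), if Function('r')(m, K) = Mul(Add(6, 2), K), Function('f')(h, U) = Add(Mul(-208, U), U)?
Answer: Rational(364, 2277) ≈ 0.15986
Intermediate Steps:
Function('f')(h, U) = Mul(-207, U)
Function('r')(m, K) = Mul(8, K)
Mul(Function('r')(-104, 182), Pow(Function('f')(30, -44), -1)) = Mul(Mul(8, 182), Pow(Mul(-207, -44), -1)) = Mul(1456, Pow(9108, -1)) = Mul(1456, Rational(1, 9108)) = Rational(364, 2277)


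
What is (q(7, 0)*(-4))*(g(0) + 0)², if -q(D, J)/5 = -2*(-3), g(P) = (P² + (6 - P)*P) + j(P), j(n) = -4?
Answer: 1920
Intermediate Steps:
g(P) = -4 + P² + P*(6 - P) (g(P) = (P² + (6 - P)*P) - 4 = (P² + P*(6 - P)) - 4 = -4 + P² + P*(6 - P))
q(D, J) = -30 (q(D, J) = -(-10)*(-3) = -5*6 = -30)
(q(7, 0)*(-4))*(g(0) + 0)² = (-30*(-4))*((-4 + 6*0) + 0)² = 120*((-4 + 0) + 0)² = 120*(-4 + 0)² = 120*(-4)² = 120*16 = 1920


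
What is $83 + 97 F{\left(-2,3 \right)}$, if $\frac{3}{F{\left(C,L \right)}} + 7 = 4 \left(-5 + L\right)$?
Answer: $\frac{318}{5} \approx 63.6$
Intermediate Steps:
$F{\left(C,L \right)} = \frac{3}{-27 + 4 L}$ ($F{\left(C,L \right)} = \frac{3}{-7 + 4 \left(-5 + L\right)} = \frac{3}{-7 + \left(-20 + 4 L\right)} = \frac{3}{-27 + 4 L}$)
$83 + 97 F{\left(-2,3 \right)} = 83 + 97 \frac{3}{-27 + 4 \cdot 3} = 83 + 97 \frac{3}{-27 + 12} = 83 + 97 \frac{3}{-15} = 83 + 97 \cdot 3 \left(- \frac{1}{15}\right) = 83 + 97 \left(- \frac{1}{5}\right) = 83 - \frac{97}{5} = \frac{318}{5}$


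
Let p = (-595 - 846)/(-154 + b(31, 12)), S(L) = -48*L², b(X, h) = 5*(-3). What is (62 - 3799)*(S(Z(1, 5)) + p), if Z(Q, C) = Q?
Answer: 24929527/169 ≈ 1.4751e+5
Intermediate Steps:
b(X, h) = -15
p = 1441/169 (p = (-595 - 846)/(-154 - 15) = -1441/(-169) = -1441*(-1/169) = 1441/169 ≈ 8.5266)
(62 - 3799)*(S(Z(1, 5)) + p) = (62 - 3799)*(-48*1² + 1441/169) = -3737*(-48*1 + 1441/169) = -3737*(-48 + 1441/169) = -3737*(-6671/169) = 24929527/169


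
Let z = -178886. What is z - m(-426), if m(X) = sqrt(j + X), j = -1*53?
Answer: -178886 - I*sqrt(479) ≈ -1.7889e+5 - 21.886*I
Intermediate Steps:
j = -53
m(X) = sqrt(-53 + X)
z - m(-426) = -178886 - sqrt(-53 - 426) = -178886 - sqrt(-479) = -178886 - I*sqrt(479)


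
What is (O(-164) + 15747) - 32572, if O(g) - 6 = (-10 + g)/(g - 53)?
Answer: -3649549/217 ≈ -16818.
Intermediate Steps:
O(g) = 6 + (-10 + g)/(-53 + g) (O(g) = 6 + (-10 + g)/(g - 53) = 6 + (-10 + g)/(-53 + g))
(O(-164) + 15747) - 32572 = ((-328 + 7*(-164))/(-53 - 164) + 15747) - 32572 = ((-328 - 1148)/(-217) + 15747) - 32572 = (-1/217*(-1476) + 15747) - 32572 = (1476/217 + 15747) - 32572 = 3418575/217 - 32572 = -3649549/217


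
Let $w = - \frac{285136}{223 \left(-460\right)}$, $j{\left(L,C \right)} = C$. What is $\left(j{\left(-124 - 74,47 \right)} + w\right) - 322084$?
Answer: $- \frac{8258567581}{25645} \approx -3.2203 \cdot 10^{5}$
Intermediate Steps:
$w = \frac{71284}{25645}$ ($w = - \frac{285136}{-102580} = \left(-285136\right) \left(- \frac{1}{102580}\right) = \frac{71284}{25645} \approx 2.7796$)
$\left(j{\left(-124 - 74,47 \right)} + w\right) - 322084 = \left(47 + \frac{71284}{25645}\right) - 322084 = \frac{1276599}{25645} - 322084 = - \frac{8258567581}{25645}$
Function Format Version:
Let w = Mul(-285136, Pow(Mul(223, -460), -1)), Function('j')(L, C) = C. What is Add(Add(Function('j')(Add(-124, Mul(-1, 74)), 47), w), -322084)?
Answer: Rational(-8258567581, 25645) ≈ -3.2203e+5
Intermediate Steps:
w = Rational(71284, 25645) (w = Mul(-285136, Pow(-102580, -1)) = Mul(-285136, Rational(-1, 102580)) = Rational(71284, 25645) ≈ 2.7796)
Add(Add(Function('j')(Add(-124, Mul(-1, 74)), 47), w), -322084) = Add(Add(47, Rational(71284, 25645)), -322084) = Add(Rational(1276599, 25645), -322084) = Rational(-8258567581, 25645)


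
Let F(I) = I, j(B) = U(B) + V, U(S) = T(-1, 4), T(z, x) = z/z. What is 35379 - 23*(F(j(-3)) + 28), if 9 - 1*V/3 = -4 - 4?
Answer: 33539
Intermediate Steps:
T(z, x) = 1
V = 51 (V = 27 - 3*(-4 - 4) = 27 - 3*(-8) = 27 + 24 = 51)
U(S) = 1
j(B) = 52 (j(B) = 1 + 51 = 52)
35379 - 23*(F(j(-3)) + 28) = 35379 - 23*(52 + 28) = 35379 - 23*80 = 35379 - 1840 = 33539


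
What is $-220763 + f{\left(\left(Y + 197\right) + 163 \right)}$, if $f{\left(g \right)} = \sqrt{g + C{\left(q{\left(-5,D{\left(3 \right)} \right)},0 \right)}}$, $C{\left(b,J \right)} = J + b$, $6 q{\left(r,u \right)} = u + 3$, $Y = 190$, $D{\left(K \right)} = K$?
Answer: $-220763 + \sqrt{551} \approx -2.2074 \cdot 10^{5}$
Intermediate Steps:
$q{\left(r,u \right)} = \frac{1}{2} + \frac{u}{6}$ ($q{\left(r,u \right)} = \frac{u + 3}{6} = \frac{3 + u}{6} = \frac{1}{2} + \frac{u}{6}$)
$f{\left(g \right)} = \sqrt{1 + g}$ ($f{\left(g \right)} = \sqrt{g + \left(0 + \left(\frac{1}{2} + \frac{1}{6} \cdot 3\right)\right)} = \sqrt{g + \left(0 + \left(\frac{1}{2} + \frac{1}{2}\right)\right)} = \sqrt{g + \left(0 + 1\right)} = \sqrt{g + 1} = \sqrt{1 + g}$)
$-220763 + f{\left(\left(Y + 197\right) + 163 \right)} = -220763 + \sqrt{1 + \left(\left(190 + 197\right) + 163\right)} = -220763 + \sqrt{1 + \left(387 + 163\right)} = -220763 + \sqrt{1 + 550} = -220763 + \sqrt{551}$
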